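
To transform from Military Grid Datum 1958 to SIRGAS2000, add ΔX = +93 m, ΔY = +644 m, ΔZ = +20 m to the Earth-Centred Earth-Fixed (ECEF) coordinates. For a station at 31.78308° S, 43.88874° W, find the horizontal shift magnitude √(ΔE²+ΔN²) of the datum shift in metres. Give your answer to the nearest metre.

At φ = -31.78308°, λ = -43.88874°: sin φ = -0.526705, cos φ = 0.850048, sin λ = -0.693260, cos λ = 0.720687.
ΔE = −sin λ·ΔX + cos λ·ΔY = −(-0.693260)·(93) + (0.720687)·(644) = 528.60 m.
ΔN = −sin φ cos λ·ΔX − sin φ sin λ·ΔY + cos φ·ΔZ = −(-0.526705)(0.720687)(93) − (-0.526705)(-0.693260)(644) + (0.850048)(20) = -182.85 m.
Horizontal magnitude = √(ΔE² + ΔN²) = √(528.60² + (-182.85)²) = 559.33 m.

559 m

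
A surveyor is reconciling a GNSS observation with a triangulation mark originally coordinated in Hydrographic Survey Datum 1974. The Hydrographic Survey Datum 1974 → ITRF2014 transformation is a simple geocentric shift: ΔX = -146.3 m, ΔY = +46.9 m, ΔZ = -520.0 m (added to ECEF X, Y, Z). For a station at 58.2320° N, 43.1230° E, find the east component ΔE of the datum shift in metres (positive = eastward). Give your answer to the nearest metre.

ΔE = 134 m

The local east axis at (φ, λ) is (−sin λ, cos λ, 0), so ΔE = −sin(43.1230°)·(-146.3) + cos(43.1230°)·46.9 = 134.24 m.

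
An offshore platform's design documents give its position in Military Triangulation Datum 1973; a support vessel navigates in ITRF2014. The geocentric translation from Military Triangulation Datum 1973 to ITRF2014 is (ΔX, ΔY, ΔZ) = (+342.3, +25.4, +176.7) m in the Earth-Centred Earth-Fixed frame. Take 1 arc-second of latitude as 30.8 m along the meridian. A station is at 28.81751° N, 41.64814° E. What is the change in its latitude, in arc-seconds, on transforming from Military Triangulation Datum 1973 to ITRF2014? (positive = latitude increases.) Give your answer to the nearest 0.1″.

sin φ = 0.482021, cos φ = 0.876159, sin λ = 0.664554, cos λ = 0.747240.
North component: ΔN = −sin φ cos λ·ΔX − sin φ sin λ·ΔY + cos φ·ΔZ = −(0.482021)(0.747240)(342.3) − (0.482021)(0.664554)(25.4) + (0.876159)(176.7) = 23.39 m.
1° of latitude spans 3600 × 30.80 = 110880 m, so Δφ = 23.39 / 110880 × 3600 = 0.759″.

Δφ = 0.8″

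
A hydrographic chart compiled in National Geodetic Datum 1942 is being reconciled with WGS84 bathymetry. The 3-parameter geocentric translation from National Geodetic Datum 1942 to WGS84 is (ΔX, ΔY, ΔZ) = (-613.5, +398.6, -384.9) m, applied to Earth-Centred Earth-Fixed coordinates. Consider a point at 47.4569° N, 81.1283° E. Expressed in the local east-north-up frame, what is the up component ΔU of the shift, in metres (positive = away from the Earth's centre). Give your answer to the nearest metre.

At φ = 47.4569°, λ = 81.1283°: sin φ = 0.736769, cos φ = 0.676145, sin λ = 0.988036, cos λ = 0.154222.
ΔU = cos φ cos λ·ΔX + cos φ sin λ·ΔY + sin φ·ΔZ = (0.676145)(0.154222)(-613.5) + (0.676145)(0.988036)(398.6) + (0.736769)(-384.9) = -81.27 m.

ΔU = -81 m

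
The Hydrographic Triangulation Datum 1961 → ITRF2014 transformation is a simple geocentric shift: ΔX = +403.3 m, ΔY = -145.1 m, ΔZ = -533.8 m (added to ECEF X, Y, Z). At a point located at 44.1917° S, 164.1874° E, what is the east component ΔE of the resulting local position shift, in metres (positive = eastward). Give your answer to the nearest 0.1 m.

ΔE = 29.7 m

The local east axis at (φ, λ) is (−sin λ, cos λ, 0), so ΔE = −sin(164.1874°)·403.3 + cos(164.1874°)·(-145.1) = 29.71 m.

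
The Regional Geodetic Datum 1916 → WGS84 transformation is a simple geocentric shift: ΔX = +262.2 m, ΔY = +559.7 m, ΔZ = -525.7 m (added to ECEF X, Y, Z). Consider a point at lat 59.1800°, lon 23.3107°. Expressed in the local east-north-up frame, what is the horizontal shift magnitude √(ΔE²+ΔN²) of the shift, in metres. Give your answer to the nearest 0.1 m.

The local east axis at (φ, λ) is (−sin λ, cos λ, 0), so ΔE = −sin(23.3107°)·262.2 + cos(23.3107°)·559.7 = 410.26 m.
The local north axis is (−sin φ cos λ, −sin φ sin λ, cos φ), giving ΔN = -206.792 − 190.205 − 269.339 = -666.34 m.
Horizontal magnitude = √(ΔE² + ΔN²) = √(410.26² + (-666.34)²) = 782.50 m.

782.5 m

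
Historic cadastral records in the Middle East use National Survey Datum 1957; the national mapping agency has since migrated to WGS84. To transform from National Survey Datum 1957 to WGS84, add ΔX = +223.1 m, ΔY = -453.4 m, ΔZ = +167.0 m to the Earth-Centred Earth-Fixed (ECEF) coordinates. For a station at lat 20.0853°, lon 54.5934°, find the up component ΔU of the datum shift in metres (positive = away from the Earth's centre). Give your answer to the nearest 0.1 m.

ΔU = -168.3 m

The local up (radial) axis is (cos φ cos λ, cos φ sin λ, sin φ), giving ΔU = 121.397 − 347.074 + 57.351 = -168.33 m.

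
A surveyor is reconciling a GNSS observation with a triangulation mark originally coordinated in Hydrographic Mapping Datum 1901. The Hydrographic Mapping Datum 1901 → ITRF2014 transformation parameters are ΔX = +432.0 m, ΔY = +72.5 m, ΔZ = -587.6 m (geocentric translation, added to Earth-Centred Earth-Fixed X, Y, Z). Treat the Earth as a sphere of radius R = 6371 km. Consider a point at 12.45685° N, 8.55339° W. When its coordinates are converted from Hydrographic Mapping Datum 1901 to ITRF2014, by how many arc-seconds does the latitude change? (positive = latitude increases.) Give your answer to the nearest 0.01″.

Δφ = -21.48″

sin φ = 0.215704, cos φ = 0.976459, sin λ = -0.148731, cos λ = 0.988878.
North component: ΔN = −sin φ cos λ·ΔX − sin φ sin λ·ΔY + cos φ·ΔZ = −(0.215704)(0.988878)(432.0) − (0.215704)(-0.148731)(72.5) + (0.976459)(-587.6) = -663.59 m.
1° of latitude spans πR/180 = 111195 m, so Δφ = -663.59 / 111195 × 3600 = -21.484″.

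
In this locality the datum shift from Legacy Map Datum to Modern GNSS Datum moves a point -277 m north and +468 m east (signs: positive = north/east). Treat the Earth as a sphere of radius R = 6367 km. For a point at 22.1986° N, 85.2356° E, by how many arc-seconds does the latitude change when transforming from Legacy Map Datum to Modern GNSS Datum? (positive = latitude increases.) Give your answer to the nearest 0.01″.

Δφ = -8.97″

On a sphere of radius R, 1 rad of latitude = R, so Δφ = ΔN / R = -277.0 / 6367000 = -4.3506e-05 rad = -8.974″.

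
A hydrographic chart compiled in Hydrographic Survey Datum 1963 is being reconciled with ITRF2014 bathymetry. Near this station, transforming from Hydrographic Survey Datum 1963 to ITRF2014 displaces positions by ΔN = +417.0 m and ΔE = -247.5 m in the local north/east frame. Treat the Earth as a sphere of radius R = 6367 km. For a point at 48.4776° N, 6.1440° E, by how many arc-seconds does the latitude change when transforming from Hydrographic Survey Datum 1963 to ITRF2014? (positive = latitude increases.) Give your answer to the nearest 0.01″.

Δφ = 13.51″

On a sphere of radius R, 1 rad of latitude = R, so Δφ = ΔN / R = 417.0 / 6367000 = 6.5494e-05 rad = 13.509″.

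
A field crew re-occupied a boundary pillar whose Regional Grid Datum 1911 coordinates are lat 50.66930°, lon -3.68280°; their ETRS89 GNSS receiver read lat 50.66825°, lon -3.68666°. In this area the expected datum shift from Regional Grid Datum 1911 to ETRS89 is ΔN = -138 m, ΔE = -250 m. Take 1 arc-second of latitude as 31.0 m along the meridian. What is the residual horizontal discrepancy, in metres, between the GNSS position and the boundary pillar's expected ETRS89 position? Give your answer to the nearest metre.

Observed coordinate differences: Δφ = -0.00105°, Δλ = -0.00386°.
Converting to metres (1° lat = 111600 m, cos φ = 0.633795): observed ΔN = -117.2 m, observed ΔE = -273.0 m.
Subtracting the expected shift leaves a residual of -117.2 − (-138) = 20.8 m north and -273.0 − (-250) = -23.0 m east.
Residual distance = √(20.8² + (-23.0)²) = 31.0 m.

31 m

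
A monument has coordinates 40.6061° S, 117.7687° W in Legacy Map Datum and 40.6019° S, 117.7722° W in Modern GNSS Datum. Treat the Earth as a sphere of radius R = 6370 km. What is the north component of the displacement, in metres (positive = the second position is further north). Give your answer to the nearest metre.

ΔN = 467 m

Δφ = -40.6019° − -40.6061° = +0.0042°; Δλ = -117.7722° − -117.7687° = -0.0035°.
1° along a meridian = πR/180 = 111177 m.
ΔN = Δφ × 111177 = 466.9 m; ΔE = Δλ × 111177 × cos(-40.6061°) = -0.0035 × 111177 × 0.759202 = -295.4 m.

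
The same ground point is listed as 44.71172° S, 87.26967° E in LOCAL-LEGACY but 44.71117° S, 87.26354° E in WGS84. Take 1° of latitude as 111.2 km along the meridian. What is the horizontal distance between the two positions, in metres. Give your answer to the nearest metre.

Δφ = -44.71117° − -44.71172° = +0.00055°; Δλ = 87.26354° − 87.26967° = -0.00613°.
ΔN = Δφ × 111200 = 61.2 m; ΔE = Δλ × 111200 × cos(-44.71172°) = -0.00613 × 111200 × 0.710656 = -484.4 m.
Distance = √(ΔE² + ΔN²) = √((-484.4)² + 61.2²) = 488.3 m.

488 m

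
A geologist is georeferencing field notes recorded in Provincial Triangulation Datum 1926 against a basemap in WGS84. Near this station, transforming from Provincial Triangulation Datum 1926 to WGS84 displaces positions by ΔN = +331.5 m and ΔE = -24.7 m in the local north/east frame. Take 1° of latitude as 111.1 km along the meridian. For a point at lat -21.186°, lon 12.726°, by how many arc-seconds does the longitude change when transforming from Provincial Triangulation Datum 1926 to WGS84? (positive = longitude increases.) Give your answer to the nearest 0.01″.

At latitude -21.186°, cos φ = 0.932412.
1° of longitude at this latitude = 111.1 × cos φ = 103.59 km, so Δλ = -24.7 / 103591.0 = -0.0002384° = -0.858″.

Δλ = -0.86″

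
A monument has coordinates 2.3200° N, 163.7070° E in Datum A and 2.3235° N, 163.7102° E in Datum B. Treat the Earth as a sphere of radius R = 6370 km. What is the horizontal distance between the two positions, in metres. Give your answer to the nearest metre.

527 m

Δφ = 2.3235° − 2.3200° = +0.0035°; Δλ = 163.7102° − 163.7070° = +0.0032°.
1° along a meridian = πR/180 = 111177 m.
ΔN = Δφ × 111177 = 389.1 m; ΔE = Δλ × 111177 × cos(2.3200°) = +0.0032 × 111177 × 0.999180 = 355.5 m.
Distance = √(ΔE² + ΔN²) = √(355.5² + 389.1²) = 527.0 m.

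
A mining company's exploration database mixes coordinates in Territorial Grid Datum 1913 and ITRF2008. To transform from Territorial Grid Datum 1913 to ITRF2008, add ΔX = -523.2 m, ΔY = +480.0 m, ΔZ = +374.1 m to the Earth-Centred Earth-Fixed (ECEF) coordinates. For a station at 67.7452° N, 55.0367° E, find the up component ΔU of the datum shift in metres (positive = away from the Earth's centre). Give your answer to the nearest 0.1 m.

At φ = 67.7452°, λ = 55.0367°: sin φ = 0.925509, cos φ = 0.378726, sin λ = 0.819519, cos λ = 0.573052.
ΔU = cos φ cos λ·ΔX + cos φ sin λ·ΔY + sin φ·ΔZ = (0.378726)(0.573052)(-523.2) + (0.378726)(0.819519)(480.0) + (0.925509)(374.1) = 381.66 m.

ΔU = 381.7 m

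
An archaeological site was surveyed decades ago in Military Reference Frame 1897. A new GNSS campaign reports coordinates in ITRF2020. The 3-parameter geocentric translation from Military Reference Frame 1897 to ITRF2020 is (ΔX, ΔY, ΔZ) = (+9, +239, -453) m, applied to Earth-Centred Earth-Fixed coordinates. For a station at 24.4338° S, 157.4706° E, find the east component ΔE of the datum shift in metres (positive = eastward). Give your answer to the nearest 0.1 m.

ΔE = -224.2 m

At φ = -24.4338°, λ = 157.4706°: sin φ = -0.413642, cos φ = 0.910440, sin λ = 0.383157, cos λ = -0.923683.
ΔE = −sin λ·ΔX + cos λ·ΔY = −(0.383157)·(9) + (-0.923683)·(239) = -224.21 m.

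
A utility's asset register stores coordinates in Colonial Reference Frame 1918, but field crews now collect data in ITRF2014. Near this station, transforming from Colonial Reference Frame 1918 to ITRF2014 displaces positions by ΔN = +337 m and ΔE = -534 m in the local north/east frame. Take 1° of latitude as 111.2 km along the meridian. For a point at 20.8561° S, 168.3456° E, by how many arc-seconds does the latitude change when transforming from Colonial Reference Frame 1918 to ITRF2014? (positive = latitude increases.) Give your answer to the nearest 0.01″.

1° of latitude = 111.2 km, so Δφ = 337.0 / 111200 = 0.0030306° = 10.910″.

Δφ = 10.91″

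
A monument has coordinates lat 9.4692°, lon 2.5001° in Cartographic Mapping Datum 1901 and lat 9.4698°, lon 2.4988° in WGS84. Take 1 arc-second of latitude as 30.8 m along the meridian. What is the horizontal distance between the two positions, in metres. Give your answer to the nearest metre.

Δφ = 9.4698° − 9.4692° = +0.0006°; Δλ = 2.4988° − 2.5001° = -0.0013°.
1° of latitude = 3600 × 30.80 = 110880 m.
ΔN = Δφ × 110880 = 66.5 m; ΔE = Δλ × 110880 × cos(9.4692°) = -0.0013 × 110880 × 0.986374 = -142.2 m.
Distance = √(ΔE² + ΔN²) = √((-142.2)² + 66.5²) = 157.0 m.

157 m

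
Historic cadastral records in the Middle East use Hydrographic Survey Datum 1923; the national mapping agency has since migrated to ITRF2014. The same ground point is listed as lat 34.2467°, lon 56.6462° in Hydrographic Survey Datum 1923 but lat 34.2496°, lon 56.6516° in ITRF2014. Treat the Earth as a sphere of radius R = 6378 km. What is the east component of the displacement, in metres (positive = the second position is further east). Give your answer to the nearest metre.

ΔE = 497 m

Δφ = 34.2496° − 34.2467° = +0.0029°; Δλ = 56.6516° − 56.6462° = +0.0054°.
1° along a meridian = πR/180 = 111317 m.
ΔN = Δφ × 111317 = 322.8 m; ΔE = Δλ × 111317 × cos(34.2467°) = +0.0054 × 111317 × 0.826622 = 496.9 m.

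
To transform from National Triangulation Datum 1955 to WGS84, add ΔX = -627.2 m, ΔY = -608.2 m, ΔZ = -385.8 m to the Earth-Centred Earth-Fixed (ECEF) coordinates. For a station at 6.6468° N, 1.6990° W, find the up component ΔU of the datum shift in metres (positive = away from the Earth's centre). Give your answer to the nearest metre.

The local up (radial) axis is (cos φ cos λ, cos φ sin λ, sin φ), giving ΔU = -622.710 + 17.911 − 44.656 = -649.46 m.

ΔU = -649 m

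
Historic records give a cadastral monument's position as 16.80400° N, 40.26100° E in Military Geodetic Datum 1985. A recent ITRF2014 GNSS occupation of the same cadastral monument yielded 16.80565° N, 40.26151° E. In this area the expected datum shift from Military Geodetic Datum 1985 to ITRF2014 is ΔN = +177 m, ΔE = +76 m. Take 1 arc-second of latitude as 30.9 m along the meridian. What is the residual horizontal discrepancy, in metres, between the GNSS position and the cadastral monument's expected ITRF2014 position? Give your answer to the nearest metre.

23 m

Observed coordinate differences: Δφ = +0.00165°, Δλ = +0.00051°.
Converting to metres (1° lat = 111240 m, cos φ = 0.957299): observed ΔN = 183.5 m, observed ΔE = 54.3 m.
Subtracting the expected shift leaves a residual of 183.5 − (177) = 6.5 m north and 54.3 − (76) = -21.7 m east.
Residual distance = √(6.5² + (-21.7)²) = 22.7 m.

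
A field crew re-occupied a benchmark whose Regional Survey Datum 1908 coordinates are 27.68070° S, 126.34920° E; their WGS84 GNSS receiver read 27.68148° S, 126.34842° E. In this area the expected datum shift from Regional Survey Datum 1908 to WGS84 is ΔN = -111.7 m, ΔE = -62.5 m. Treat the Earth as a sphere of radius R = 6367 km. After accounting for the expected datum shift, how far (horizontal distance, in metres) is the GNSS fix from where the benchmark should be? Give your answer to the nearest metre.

Observed coordinate differences: Δφ = -0.00078°, Δλ = -0.00078°.
Converting to metres (1° lat = 111125 m, cos φ = 0.885550): observed ΔN = -86.7 m, observed ΔE = -76.8 m.
Subtracting the expected shift leaves a residual of -86.7 − (-111.7) = 25.0 m north and -76.8 − (-62.5) = -14.3 m east.
Residual distance = √(25.0² + (-14.3)²) = 28.8 m.

29 m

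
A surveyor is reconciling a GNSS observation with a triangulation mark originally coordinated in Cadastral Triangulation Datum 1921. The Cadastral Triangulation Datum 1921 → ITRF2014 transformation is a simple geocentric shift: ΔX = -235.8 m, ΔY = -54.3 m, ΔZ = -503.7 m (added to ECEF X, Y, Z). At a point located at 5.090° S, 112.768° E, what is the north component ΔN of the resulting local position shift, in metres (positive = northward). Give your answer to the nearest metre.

At φ = -5.090°, λ = 112.768°: sin φ = -0.088720, cos φ = 0.996057, sin λ = 0.922079, cos λ = -0.387001.
ΔN = −sin φ cos λ·ΔX − sin φ sin λ·ΔY + cos φ·ΔZ = −(-0.088720)(-0.387001)(-235.8) − (-0.088720)(0.922079)(-54.3) + (0.996057)(-503.7) = -498.06 m.

ΔN = -498 m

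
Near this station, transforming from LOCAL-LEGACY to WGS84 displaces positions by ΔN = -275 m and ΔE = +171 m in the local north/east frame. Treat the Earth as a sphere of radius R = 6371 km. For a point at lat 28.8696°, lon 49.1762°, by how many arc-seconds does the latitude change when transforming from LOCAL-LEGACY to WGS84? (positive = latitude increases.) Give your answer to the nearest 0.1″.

On a sphere of radius R, 1 rad of latitude = R, so Δφ = ΔN / R = -275.0 / 6371000 = -4.3164e-05 rad = -8.903″.

Δφ = -8.9″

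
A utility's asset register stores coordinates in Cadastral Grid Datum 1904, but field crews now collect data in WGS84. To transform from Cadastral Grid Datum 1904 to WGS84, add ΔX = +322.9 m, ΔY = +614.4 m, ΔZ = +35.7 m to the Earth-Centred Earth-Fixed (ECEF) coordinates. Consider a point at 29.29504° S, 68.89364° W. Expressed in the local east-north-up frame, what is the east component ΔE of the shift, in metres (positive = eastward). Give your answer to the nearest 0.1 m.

ΔE = 522.5 m

The local east axis at (φ, λ) is (−sin λ, cos λ, 0), so ΔE = −sin(-68.89364°)·322.9 + cos(-68.89364°)·614.4 = 522.48 m.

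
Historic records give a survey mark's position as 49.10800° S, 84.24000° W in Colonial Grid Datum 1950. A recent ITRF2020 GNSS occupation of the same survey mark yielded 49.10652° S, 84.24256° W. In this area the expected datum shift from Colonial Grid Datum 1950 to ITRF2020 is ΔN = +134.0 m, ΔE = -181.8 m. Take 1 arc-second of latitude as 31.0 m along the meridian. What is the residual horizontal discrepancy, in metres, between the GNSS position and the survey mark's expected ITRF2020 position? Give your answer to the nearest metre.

32 m

Observed coordinate differences: Δφ = +0.00148°, Δλ = -0.00256°.
Converting to metres (1° lat = 111600 m, cos φ = 0.654635): observed ΔN = 165.2 m, observed ΔE = -187.0 m.
Subtracting the expected shift leaves a residual of 165.2 − (134.0) = 31.2 m north and -187.0 − (-181.8) = -5.2 m east.
Residual distance = √(31.2² + (-5.2)²) = 31.6 m.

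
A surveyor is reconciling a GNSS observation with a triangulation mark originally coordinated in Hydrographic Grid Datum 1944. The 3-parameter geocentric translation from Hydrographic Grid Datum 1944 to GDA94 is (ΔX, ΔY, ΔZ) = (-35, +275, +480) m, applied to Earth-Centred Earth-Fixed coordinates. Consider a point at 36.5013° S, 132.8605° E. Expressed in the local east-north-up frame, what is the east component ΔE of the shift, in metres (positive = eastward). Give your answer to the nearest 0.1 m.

At φ = -36.5013°, λ = 132.8605°: sin φ = -0.594841, cos φ = 0.803843, sin λ = 0.733012, cos λ = -0.680216.
ΔE = −sin λ·ΔX + cos λ·ΔY = −(0.733012)·(-35) + (-0.680216)·(275) = -161.40 m.

ΔE = -161.4 m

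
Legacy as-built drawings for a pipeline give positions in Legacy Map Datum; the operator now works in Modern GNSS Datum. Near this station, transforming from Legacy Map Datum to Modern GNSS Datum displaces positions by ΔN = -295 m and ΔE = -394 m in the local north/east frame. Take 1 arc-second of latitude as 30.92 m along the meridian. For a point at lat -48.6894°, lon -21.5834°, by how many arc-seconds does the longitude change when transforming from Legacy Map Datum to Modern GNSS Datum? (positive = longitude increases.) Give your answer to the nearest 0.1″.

At latitude -48.6894°, cos φ = 0.660141.
1″ of longitude at this latitude = 30.92 × cos φ = 20.4115 m, so Δλ = -394.0 / 20.4115 = -19.303″.

Δλ = -19.3″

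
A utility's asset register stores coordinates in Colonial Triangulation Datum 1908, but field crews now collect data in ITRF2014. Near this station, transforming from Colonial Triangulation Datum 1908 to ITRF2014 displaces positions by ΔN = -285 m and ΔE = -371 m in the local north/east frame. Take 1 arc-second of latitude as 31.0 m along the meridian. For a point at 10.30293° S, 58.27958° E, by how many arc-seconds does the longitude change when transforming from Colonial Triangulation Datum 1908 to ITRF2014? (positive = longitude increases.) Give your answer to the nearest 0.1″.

Δλ = -12.2″

At latitude -10.30293°, cos φ = 0.983876.
1″ of longitude at this latitude = 31.00 × cos φ = 30.5002 m, so Δλ = -371.0 / 30.5002 = -12.164″.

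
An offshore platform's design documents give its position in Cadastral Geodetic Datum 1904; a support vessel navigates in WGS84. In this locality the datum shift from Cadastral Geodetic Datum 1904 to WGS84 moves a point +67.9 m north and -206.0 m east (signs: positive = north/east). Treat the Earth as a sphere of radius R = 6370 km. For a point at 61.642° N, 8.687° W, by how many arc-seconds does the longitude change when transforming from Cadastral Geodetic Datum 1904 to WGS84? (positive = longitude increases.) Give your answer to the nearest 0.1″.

At latitude 61.642°, cos φ = 0.474979.
One radian of longitude at latitude φ spans R cos φ, so Δλ = ΔE / (R cos φ) = -206.0 / (6370000 × 0.474979) = -6.8085e-05 rad = -14.044″.

Δλ = -14.0″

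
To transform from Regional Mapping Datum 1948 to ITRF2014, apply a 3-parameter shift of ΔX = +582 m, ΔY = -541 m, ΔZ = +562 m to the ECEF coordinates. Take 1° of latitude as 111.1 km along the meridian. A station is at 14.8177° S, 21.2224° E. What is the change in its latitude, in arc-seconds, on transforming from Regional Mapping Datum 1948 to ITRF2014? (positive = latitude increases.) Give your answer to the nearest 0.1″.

sin φ = -0.255744, cos φ = 0.966744, sin λ = 0.361989, cos λ = 0.932182.
North component: ΔN = −sin φ cos λ·ΔX − sin φ sin λ·ΔY + cos φ·ΔZ = −(-0.255744)(0.932182)(582) − (-0.255744)(0.361989)(-541) + (0.966744)(562) = 631.98 m.
1° of latitude spans 111100 m, so Δφ = 631.98 / 111100 × 3600 = 20.478″.

Δφ = 20.5″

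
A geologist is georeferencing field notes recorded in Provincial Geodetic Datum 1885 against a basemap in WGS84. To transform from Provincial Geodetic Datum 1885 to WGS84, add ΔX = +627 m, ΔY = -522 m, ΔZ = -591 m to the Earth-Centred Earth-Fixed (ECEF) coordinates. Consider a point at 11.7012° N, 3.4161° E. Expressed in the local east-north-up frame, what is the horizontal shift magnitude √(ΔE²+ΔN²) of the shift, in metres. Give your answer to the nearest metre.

895 m

At φ = 11.7012°, λ = 3.4161°: sin φ = 0.202808, cos φ = 0.979219, sin λ = 0.059587, cos λ = 0.998223.
ΔE = −sin λ·ΔX + cos λ·ΔY = −(0.059587)·(627) + (0.998223)·(-522) = -558.43 m.
ΔN = −sin φ cos λ·ΔX − sin φ sin λ·ΔY + cos φ·ΔZ = −(0.202808)(0.998223)(627) − (0.202808)(0.059587)(-522) + (0.979219)(-591) = -699.34 m.
Horizontal magnitude = √(ΔE² + ΔN²) = √((-558.43)² + (-699.34)²) = 894.95 m.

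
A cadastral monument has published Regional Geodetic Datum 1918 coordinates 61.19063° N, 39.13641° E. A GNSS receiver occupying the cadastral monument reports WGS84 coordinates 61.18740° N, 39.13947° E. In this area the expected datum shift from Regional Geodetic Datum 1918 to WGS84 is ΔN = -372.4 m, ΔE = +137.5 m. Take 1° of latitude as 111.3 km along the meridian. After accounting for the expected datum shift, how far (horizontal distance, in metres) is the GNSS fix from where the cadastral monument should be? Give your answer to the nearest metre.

Observed coordinate differences: Δφ = -0.00323°, Δλ = +0.00306°.
Converting to metres (1° lat = 111300 m, cos φ = 0.481897): observed ΔN = -359.5 m, observed ΔE = 164.1 m.
Subtracting the expected shift leaves a residual of -359.5 − (-372.4) = 12.9 m north and 164.1 − (137.5) = 26.6 m east.
Residual distance = √(12.9² + 26.6²) = 29.6 m.

30 m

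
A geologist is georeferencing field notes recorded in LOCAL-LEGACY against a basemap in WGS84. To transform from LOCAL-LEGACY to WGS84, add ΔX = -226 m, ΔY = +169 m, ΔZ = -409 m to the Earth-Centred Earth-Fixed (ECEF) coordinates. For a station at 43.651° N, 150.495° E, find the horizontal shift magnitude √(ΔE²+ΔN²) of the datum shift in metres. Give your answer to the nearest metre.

490 m

The local east axis at (φ, λ) is (−sin λ, cos λ, 0), so ΔE = −sin(150.495°)·(-226) + cos(150.495°)·169 = -35.78 m.
The local north axis is (−sin φ cos λ, −sin φ sin λ, cos φ), giving ΔN = -135.768 − 57.452 − 295.935 = -489.16 m.
Horizontal magnitude = √(ΔE² + ΔN²) = √((-35.78)² + (-489.16)²) = 490.46 m.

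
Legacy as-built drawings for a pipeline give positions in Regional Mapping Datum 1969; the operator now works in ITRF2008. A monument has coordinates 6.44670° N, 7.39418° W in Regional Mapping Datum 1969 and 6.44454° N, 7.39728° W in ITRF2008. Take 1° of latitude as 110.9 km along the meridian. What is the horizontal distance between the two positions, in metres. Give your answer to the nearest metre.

417 m

Δφ = 6.44454° − 6.44670° = -0.00216°; Δλ = -7.39728° − -7.39418° = -0.00310°.
ΔN = Δφ × 110900 = -239.5 m; ΔE = Δλ × 110900 × cos(6.44670°) = -0.00310 × 110900 × 0.993677 = -341.6 m.
Distance = √(ΔE² + ΔN²) = √((-341.6)² + (-239.5)²) = 417.2 m.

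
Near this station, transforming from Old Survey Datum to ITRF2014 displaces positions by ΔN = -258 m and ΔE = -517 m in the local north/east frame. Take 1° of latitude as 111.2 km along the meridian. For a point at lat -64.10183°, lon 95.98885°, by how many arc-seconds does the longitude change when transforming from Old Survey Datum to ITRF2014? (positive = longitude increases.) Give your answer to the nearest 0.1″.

At latitude -64.10183°, cos φ = 0.436773.
1° of longitude at this latitude = 111.2 × cos φ = 48.57 km, so Δλ = -517.0 / 48569.2 = -0.0106446° = -38.321″.

Δλ = -38.3″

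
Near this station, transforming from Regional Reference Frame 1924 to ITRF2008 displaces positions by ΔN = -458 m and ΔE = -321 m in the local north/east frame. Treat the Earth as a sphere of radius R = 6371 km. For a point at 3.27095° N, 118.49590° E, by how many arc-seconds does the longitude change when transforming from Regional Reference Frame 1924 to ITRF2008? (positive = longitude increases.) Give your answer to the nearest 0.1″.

Δλ = -10.4″

At latitude 3.27095°, cos φ = 0.998371.
One radian of longitude at latitude φ spans R cos φ, so Δλ = ΔE / (R cos φ) = -321.0 / (6371000 × 0.998371) = -5.0467e-05 rad = -10.410″.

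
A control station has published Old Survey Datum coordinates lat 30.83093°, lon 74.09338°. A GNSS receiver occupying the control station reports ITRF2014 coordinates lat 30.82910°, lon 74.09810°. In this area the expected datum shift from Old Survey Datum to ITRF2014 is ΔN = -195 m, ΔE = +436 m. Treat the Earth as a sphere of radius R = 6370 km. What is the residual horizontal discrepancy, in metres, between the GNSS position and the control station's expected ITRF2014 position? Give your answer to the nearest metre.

Observed coordinate differences: Δφ = -0.00183°, Δλ = +0.00472°.
Converting to metres (1° lat = 111177 m, cos φ = 0.858683): observed ΔN = -203.5 m, observed ΔE = 450.6 m.
Subtracting the expected shift leaves a residual of -203.5 − (-195) = -8.5 m north and 450.6 − (436) = 14.6 m east.
Residual distance = √((-8.5)² + 14.6²) = 16.9 m.

17 m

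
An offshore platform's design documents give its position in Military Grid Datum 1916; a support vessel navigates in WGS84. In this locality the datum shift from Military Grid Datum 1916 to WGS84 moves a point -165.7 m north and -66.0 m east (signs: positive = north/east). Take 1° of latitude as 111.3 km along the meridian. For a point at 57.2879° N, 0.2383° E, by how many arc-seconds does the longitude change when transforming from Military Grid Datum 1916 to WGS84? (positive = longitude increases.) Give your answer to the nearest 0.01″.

Δλ = -3.95″

At latitude 57.2879°, cos φ = 0.540418.
1° of longitude at this latitude = 111.3 × cos φ = 60.15 km, so Δλ = -66.0 / 60148.5 = -0.0010973° = -3.950″.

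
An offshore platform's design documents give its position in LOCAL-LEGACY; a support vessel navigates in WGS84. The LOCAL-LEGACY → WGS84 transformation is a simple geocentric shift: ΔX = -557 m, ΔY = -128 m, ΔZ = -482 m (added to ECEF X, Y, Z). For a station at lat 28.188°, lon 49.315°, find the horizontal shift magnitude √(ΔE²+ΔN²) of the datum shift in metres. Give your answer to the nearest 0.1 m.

397.4 m

The local east axis at (φ, λ) is (−sin λ, cos λ, 0), so ΔE = −sin(49.315°)·(-557) + cos(49.315°)·(-128) = 338.93 m.
The local north axis is (−sin φ cos λ, −sin φ sin λ, cos φ), giving ΔN = 171.520 + 45.849 − 424.836 = -207.47 m.
Horizontal magnitude = √(ΔE² + ΔN²) = √(338.93² + (-207.47)²) = 397.39 m.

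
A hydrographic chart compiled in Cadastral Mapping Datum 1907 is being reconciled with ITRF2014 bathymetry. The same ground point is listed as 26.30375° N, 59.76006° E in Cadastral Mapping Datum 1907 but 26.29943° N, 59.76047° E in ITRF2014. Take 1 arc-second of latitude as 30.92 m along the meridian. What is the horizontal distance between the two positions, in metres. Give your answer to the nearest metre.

Δφ = 26.29943° − 26.30375° = -0.00432°; Δλ = 59.76047° − 59.76006° = +0.00041°.
1° of latitude = 3600 × 30.92 = 111312 m.
ΔN = Δφ × 111312 = -480.9 m; ΔE = Δλ × 111312 × cos(26.30375°) = +0.00041 × 111312 × 0.896457 = 40.9 m.
Distance = √(ΔE² + ΔN²) = √(40.9² + (-480.9)²) = 482.6 m.

483 m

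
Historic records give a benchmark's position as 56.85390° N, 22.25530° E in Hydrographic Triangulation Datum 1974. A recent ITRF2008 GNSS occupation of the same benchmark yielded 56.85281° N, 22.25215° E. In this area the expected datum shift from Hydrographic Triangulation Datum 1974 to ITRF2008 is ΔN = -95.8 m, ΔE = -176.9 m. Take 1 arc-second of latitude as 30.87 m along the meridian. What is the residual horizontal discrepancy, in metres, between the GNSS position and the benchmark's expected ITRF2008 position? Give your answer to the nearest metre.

29 m

Observed coordinate differences: Δφ = -0.00109°, Δλ = -0.00315°.
Converting to metres (1° lat = 111132 m, cos φ = 0.546776): observed ΔN = -121.1 m, observed ΔE = -191.4 m.
Subtracting the expected shift leaves a residual of -121.1 − (-95.8) = -25.3 m north and -191.4 − (-176.9) = -14.5 m east.
Residual distance = √((-25.3)² + (-14.5)²) = 29.2 m.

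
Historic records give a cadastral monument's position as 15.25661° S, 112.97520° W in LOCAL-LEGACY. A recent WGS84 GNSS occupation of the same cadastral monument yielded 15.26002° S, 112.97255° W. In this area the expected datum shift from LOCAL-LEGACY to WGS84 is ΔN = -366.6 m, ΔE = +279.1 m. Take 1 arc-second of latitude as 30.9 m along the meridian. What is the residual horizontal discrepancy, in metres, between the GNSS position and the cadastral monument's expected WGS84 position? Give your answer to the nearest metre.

14 m

Observed coordinate differences: Δφ = -0.00341°, Δλ = +0.00265°.
Converting to metres (1° lat = 111240 m, cos φ = 0.964757): observed ΔN = -379.3 m, observed ΔE = 284.4 m.
Subtracting the expected shift leaves a residual of -379.3 − (-366.6) = -12.7 m north and 284.4 − (279.1) = 5.3 m east.
Residual distance = √((-12.7)² + 5.3²) = 13.8 m.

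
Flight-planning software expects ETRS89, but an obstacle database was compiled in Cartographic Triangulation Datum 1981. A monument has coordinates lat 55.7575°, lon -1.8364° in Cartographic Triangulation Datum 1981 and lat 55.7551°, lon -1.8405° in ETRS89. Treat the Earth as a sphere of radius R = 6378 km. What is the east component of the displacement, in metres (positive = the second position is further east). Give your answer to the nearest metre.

ΔE = -257 m

Δφ = 55.7551° − 55.7575° = -0.0024°; Δλ = -1.8405° − -1.8364° = -0.0041°.
1° along a meridian = πR/180 = 111317 m.
ΔN = Δφ × 111317 = -267.2 m; ΔE = Δλ × 111317 × cos(55.7575°) = -0.0041 × 111317 × 0.562697 = -256.8 m.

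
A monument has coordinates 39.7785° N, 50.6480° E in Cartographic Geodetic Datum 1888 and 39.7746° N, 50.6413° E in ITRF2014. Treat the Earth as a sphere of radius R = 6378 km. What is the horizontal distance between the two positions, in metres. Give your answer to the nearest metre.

Δφ = 39.7746° − 39.7785° = -0.0039°; Δλ = 50.6413° − 50.6480° = -0.0067°.
1° along a meridian = πR/180 = 111317 m.
ΔN = Δφ × 111317 = -434.1 m; ΔE = Δλ × 111317 × cos(39.7785°) = -0.0067 × 111317 × 0.768524 = -573.2 m.
Distance = √(ΔE² + ΔN²) = √((-573.2)² + (-434.1)²) = 719.0 m.

719 m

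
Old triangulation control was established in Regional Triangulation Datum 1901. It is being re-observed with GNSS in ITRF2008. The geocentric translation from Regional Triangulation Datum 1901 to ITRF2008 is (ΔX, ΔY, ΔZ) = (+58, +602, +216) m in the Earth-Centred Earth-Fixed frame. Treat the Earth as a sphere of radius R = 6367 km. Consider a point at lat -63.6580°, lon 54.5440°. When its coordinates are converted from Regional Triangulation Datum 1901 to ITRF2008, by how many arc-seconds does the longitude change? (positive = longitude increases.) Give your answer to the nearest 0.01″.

Δλ = 22.05″

sin φ = -0.896161, cos φ = 0.443728, sin λ = 0.814561, cos λ = 0.580078.
East component: ΔE = −sin λ·ΔX + cos λ·ΔY = −(0.814561)(58) + (0.580078)(602) = 301.96 m.
1° of latitude spans πR/180 = 111125 m; at latitude φ, 1° of longitude spans that × cos φ = 49309.3 m, so Δλ = 301.96 / 49309.3 × 3600 = 22.046″.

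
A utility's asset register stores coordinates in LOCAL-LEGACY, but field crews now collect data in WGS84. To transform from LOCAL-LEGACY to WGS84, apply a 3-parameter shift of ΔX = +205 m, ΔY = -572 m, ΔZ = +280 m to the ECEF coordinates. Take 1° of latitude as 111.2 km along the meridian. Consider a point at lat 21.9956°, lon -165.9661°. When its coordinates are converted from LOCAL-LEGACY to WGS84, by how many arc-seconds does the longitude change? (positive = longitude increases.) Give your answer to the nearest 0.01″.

Δλ = 21.11″

sin φ = 0.374535, cos φ = 0.927213, sin λ = -0.242496, cos λ = -0.970152.
East component: ΔE = −sin λ·ΔX + cos λ·ΔY = −(-0.242496)(205) + (-0.970152)(-572) = 604.64 m.
1° of latitude spans 111200 m; at latitude φ, 1° of longitude spans that × cos φ = 103106.0 m, so Δλ = 604.64 / 103106.0 × 3600 = 21.111″.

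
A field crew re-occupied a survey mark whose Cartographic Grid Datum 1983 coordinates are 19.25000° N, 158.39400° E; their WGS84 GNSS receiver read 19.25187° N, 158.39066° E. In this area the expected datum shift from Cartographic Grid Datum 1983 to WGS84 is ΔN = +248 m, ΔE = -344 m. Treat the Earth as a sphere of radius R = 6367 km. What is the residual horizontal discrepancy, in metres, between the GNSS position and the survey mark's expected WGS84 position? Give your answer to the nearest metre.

41 m

Observed coordinate differences: Δφ = +0.00187°, Δλ = -0.00334°.
Converting to metres (1° lat = 111125 m, cos φ = 0.944089): observed ΔN = 207.8 m, observed ΔE = -350.4 m.
Subtracting the expected shift leaves a residual of 207.8 − (248) = -40.2 m north and -350.4 − (-344) = -6.4 m east.
Residual distance = √((-40.2)² + (-6.4)²) = 40.7 m.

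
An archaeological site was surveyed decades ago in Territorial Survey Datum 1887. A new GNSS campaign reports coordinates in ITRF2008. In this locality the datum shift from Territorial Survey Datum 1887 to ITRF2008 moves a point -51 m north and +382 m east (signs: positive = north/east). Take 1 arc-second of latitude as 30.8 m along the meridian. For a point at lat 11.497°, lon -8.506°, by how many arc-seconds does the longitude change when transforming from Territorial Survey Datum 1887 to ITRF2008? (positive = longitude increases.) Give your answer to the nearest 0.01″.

At latitude 11.497°, cos φ = 0.979935.
1″ of longitude at this latitude = 30.80 × cos φ = 30.1820 m, so Δλ = 382.0 / 30.1820 = 12.657″.

Δλ = 12.66″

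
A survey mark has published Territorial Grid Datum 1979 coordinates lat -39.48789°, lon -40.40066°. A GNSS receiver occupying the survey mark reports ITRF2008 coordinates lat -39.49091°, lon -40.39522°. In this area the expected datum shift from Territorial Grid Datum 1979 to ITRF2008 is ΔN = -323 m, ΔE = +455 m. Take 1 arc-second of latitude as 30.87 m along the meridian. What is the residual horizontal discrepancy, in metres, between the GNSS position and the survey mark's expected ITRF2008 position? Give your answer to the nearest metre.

Observed coordinate differences: Δφ = -0.00302°, Δλ = +0.00544°.
Converting to metres (1° lat = 111132 m, cos φ = 0.771759): observed ΔN = -335.6 m, observed ΔE = 466.6 m.
Subtracting the expected shift leaves a residual of -335.6 − (-323) = -12.6 m north and 466.6 − (455) = 11.6 m east.
Residual distance = √((-12.6)² + 11.6²) = 17.1 m.

17 m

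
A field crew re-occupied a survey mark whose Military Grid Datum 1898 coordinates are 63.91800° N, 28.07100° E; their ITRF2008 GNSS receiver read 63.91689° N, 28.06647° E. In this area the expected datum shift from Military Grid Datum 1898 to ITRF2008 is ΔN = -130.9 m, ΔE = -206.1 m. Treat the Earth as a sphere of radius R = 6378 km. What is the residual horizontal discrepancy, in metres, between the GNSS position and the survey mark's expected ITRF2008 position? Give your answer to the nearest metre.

17 m

Observed coordinate differences: Δφ = -0.00111°, Δλ = -0.00453°.
Converting to metres (1° lat = 111317 m, cos φ = 0.439657): observed ΔN = -123.6 m, observed ΔE = -221.7 m.
Subtracting the expected shift leaves a residual of -123.6 − (-130.9) = 7.3 m north and -221.7 − (-206.1) = -15.6 m east.
Residual distance = √(7.3² + (-15.6)²) = 17.2 m.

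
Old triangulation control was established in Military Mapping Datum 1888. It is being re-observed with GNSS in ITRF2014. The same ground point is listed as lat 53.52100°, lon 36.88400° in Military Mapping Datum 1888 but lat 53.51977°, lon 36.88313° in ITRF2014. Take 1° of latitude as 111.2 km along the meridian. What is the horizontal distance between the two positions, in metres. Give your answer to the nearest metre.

148 m

Δφ = 53.51977° − 53.52100° = -0.00123°; Δλ = 36.88313° − 36.88400° = -0.00087°.
ΔN = Δφ × 111200 = -136.8 m; ΔE = Δλ × 111200 × cos(53.52100°) = -0.00087 × 111200 × 0.594528 = -57.5 m.
Distance = √(ΔE² + ΔN²) = √((-57.5)² + (-136.8)²) = 148.4 m.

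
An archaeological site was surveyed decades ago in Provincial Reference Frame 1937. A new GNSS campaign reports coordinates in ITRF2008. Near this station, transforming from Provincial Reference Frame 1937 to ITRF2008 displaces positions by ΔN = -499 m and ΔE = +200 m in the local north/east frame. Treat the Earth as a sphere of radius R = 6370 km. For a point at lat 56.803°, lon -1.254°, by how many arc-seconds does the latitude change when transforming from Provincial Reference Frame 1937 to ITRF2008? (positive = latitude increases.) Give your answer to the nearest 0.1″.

On a sphere of radius R, 1 rad of latitude = R, so Δφ = ΔN / R = -499.0 / 6370000 = -7.8336e-05 rad = -16.158″.

Δφ = -16.2″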